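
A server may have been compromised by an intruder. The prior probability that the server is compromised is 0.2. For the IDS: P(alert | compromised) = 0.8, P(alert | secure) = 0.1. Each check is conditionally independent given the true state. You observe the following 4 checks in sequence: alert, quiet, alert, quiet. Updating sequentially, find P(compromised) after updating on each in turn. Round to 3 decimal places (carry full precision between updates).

After 'alert': P(compromised) = 0.8·0.2000 / (0.8·0.2000 + 0.1·0.8000) ≈ 0.6667
After 'quiet': P(compromised) = 0.2·0.6667 / (0.2·0.6667 + 0.9·0.3333) ≈ 0.3077
After 'alert': P(compromised) = 0.8·0.3077 / (0.8·0.3077 + 0.1·0.6923) ≈ 0.7805
After 'quiet': P(compromised) = 0.2·0.7805 / (0.2·0.7805 + 0.9·0.2195) ≈ 0.4414

0.441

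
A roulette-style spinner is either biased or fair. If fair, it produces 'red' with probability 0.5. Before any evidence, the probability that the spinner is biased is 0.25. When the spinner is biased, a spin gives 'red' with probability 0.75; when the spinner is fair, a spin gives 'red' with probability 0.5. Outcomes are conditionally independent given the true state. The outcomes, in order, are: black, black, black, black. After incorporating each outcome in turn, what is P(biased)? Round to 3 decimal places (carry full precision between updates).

After 'black': P(biased) = 0.25·0.2500 / (0.25·0.2500 + 0.5·0.7500) ≈ 0.1429
After 'black': P(biased) = 0.25·0.1429 / (0.25·0.1429 + 0.5·0.8571) ≈ 0.0769
After 'black': P(biased) = 0.25·0.0769 / (0.25·0.0769 + 0.5·0.9231) ≈ 0.0400
After 'black': P(biased) = 0.25·0.0400 / (0.25·0.0400 + 0.5·0.9600) ≈ 0.0204

0.020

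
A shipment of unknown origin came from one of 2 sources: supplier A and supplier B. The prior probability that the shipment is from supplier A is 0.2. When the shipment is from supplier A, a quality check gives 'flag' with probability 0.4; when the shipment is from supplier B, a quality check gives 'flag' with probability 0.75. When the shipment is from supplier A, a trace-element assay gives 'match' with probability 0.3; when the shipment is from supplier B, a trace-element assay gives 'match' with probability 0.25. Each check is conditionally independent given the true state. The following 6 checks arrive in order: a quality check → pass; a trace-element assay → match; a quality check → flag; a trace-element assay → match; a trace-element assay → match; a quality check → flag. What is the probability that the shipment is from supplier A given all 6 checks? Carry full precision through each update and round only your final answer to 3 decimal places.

Each posterior becomes the prior for the next update.
After a quality check='pass': P(supplier A) = 0.6·0.2000 / (0.6·0.2000 + 0.25·0.8000) ≈ 0.3750
After a trace-element assay='match': P(supplier A) = 0.3·0.3750 / (0.3·0.3750 + 0.25·0.6250) ≈ 0.4186
After a quality check='flag': P(supplier A) = 0.4·0.4186 / (0.4·0.4186 + 0.75·0.5814) ≈ 0.2775
After a trace-element assay='match': P(supplier A) = 0.3·0.2775 / (0.3·0.2775 + 0.25·0.7225) ≈ 0.3154
After a trace-element assay='match': P(supplier A) = 0.3·0.3154 / (0.3·0.3154 + 0.25·0.6846) ≈ 0.3561
After a quality check='flag': P(supplier A) = 0.4·0.3561 / (0.4·0.3561 + 0.75·0.6439) ≈ 0.2277

0.228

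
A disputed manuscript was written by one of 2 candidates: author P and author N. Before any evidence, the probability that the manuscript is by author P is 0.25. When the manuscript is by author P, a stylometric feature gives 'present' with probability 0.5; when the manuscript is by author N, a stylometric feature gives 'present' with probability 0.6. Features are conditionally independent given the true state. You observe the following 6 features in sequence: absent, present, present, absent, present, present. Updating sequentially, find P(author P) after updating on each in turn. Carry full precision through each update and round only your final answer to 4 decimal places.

0.2008

After 'absent': P(author P) = 0.5·0.2500 / (0.5·0.2500 + 0.4·0.7500) ≈ 0.2941
After 'present': P(author P) = 0.5·0.2941 / (0.5·0.2941 + 0.6·0.7059) ≈ 0.2577
After 'present': P(author P) = 0.5·0.2577 / (0.5·0.2577 + 0.6·0.7423) ≈ 0.2244
After 'absent': P(author P) = 0.5·0.2244 / (0.5·0.2244 + 0.4·0.7756) ≈ 0.2656
After 'present': P(author P) = 0.5·0.2656 / (0.5·0.2656 + 0.6·0.7344) ≈ 0.2316
After 'present': P(author P) = 0.5·0.2316 / (0.5·0.2316 + 0.6·0.7684) ≈ 0.2008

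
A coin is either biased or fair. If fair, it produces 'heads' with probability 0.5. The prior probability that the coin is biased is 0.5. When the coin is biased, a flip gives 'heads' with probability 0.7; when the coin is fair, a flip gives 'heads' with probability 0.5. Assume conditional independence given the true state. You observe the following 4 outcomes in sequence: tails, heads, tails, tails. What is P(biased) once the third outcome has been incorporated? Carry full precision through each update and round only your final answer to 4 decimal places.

0.3351

After 'tails': P(biased) = 0.3·0.5000 / (0.3·0.5000 + 0.5·0.5000) ≈ 0.3750
After 'heads': P(biased) = 0.7·0.3750 / (0.7·0.3750 + 0.5·0.6250) ≈ 0.4565
After 'tails': P(biased) = 0.3·0.4565 / (0.3·0.4565 + 0.5·0.5435) ≈ 0.3351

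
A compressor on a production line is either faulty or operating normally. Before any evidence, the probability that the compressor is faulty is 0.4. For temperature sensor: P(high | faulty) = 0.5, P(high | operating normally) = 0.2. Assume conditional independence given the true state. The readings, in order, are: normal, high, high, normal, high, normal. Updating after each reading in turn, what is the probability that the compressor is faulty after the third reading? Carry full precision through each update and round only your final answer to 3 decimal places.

After 'normal': P(faulty) = 0.5·0.4000 / (0.5·0.4000 + 0.8·0.6000) ≈ 0.2941
After 'high': P(faulty) = 0.5·0.2941 / (0.5·0.2941 + 0.2·0.7059) ≈ 0.5102
After 'high': P(faulty) = 0.5·0.5102 / (0.5·0.5102 + 0.2·0.4898) ≈ 0.7225

0.723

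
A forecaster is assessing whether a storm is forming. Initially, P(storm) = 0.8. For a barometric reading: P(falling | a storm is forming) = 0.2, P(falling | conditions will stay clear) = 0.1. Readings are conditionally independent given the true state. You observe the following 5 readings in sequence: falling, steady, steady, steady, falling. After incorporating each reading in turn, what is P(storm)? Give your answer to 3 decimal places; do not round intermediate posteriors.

After 'falling': P(storm) = 0.2·0.8000 / (0.2·0.8000 + 0.1·0.2000) ≈ 0.8889
After 'steady': P(storm) = 0.8·0.8889 / (0.8·0.8889 + 0.9·0.1111) ≈ 0.8767
After 'steady': P(storm) = 0.8·0.8767 / (0.8·0.8767 + 0.9·0.1233) ≈ 0.8634
After 'steady': P(storm) = 0.8·0.8634 / (0.8·0.8634 + 0.9·0.1366) ≈ 0.8489
After 'falling': P(storm) = 0.2·0.8489 / (0.2·0.8489 + 0.1·0.1511) ≈ 0.9183

0.918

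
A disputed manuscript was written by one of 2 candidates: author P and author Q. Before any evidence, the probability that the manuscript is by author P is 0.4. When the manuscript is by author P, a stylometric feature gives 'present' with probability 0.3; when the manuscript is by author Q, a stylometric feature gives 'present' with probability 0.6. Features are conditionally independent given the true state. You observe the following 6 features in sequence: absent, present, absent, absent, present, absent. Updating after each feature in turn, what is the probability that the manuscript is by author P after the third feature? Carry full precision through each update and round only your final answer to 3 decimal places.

After 'absent': P(author P) = 0.7·0.4000 / (0.7·0.4000 + 0.4·0.6000) ≈ 0.5385
After 'present': P(author P) = 0.3·0.5385 / (0.3·0.5385 + 0.6·0.4615) ≈ 0.3684
After 'absent': P(author P) = 0.7·0.3684 / (0.7·0.3684 + 0.4·0.6316) ≈ 0.5052

0.505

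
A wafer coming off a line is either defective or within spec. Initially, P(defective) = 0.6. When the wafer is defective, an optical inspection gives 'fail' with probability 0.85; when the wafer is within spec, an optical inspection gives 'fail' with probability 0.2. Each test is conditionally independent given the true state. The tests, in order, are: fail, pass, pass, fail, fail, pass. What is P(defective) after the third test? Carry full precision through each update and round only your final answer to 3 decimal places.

0.183

After 'fail': P(defective) = 0.85·0.6000 / (0.85·0.6000 + 0.2·0.4000) ≈ 0.8644
After 'pass': P(defective) = 0.15·0.8644 / (0.15·0.8644 + 0.8·0.1356) ≈ 0.5445
After 'pass': P(defective) = 0.15·0.5445 / (0.15·0.5445 + 0.8·0.4555) ≈ 0.1831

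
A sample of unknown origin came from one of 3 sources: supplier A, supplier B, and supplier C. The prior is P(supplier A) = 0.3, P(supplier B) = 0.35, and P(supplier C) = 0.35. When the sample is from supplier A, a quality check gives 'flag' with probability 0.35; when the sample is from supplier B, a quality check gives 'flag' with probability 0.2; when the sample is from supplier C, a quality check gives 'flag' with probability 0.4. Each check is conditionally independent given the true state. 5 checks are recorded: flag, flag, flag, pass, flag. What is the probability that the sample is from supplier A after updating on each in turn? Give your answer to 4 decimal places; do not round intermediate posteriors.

Each posterior becomes the prior for the next update.
After 'flag': normaliser = 0.35·0.3000 + 0.2·0.3500 + 0.4·0.3500; P(supplier A) ≈ 0.3333, P(supplier B) ≈ 0.2222, P(supplier C) ≈ 0.4444
After 'flag': normaliser = 0.35·0.3333 + 0.2·0.2222 + 0.4·0.4444; P(supplier A) ≈ 0.3443, P(supplier B) ≈ 0.1311, P(supplier C) ≈ 0.5246
After 'flag': normaliser = 0.35·0.3443 + 0.2·0.1311 + 0.4·0.5246; P(supplier A) ≈ 0.3379, P(supplier B) ≈ 0.0736, P(supplier C) ≈ 0.5885
After 'pass': normaliser = 0.65·0.3379 + 0.8·0.0736 + 0.6·0.5885; P(supplier A) ≈ 0.3478, P(supplier B) ≈ 0.0932, P(supplier C) ≈ 0.5591
After 'flag': normaliser = 0.35·0.3478 + 0.2·0.0932 + 0.4·0.5591; P(supplier A) ≈ 0.3344, P(supplier B) ≈ 0.0512, P(supplier C) ≈ 0.6144

0.3344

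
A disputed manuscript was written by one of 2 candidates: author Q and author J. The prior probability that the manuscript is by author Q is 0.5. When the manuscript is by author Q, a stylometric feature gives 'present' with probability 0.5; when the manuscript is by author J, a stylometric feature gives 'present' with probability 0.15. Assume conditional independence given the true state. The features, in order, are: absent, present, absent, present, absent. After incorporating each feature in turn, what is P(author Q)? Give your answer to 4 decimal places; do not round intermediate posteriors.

0.6934

Apply Bayes' rule sequentially, carrying P(author Q) forward.
After 'absent': P(author Q) = 0.5·0.5000 / (0.5·0.5000 + 0.85·0.5000) ≈ 0.3704
After 'present': P(author Q) = 0.5·0.3704 / (0.5·0.3704 + 0.15·0.6296) ≈ 0.6623
After 'absent': P(author Q) = 0.5·0.6623 / (0.5·0.6623 + 0.85·0.3377) ≈ 0.5356
After 'present': P(author Q) = 0.5·0.5356 / (0.5·0.5356 + 0.15·0.4644) ≈ 0.7936
After 'absent': P(author Q) = 0.5·0.7936 / (0.5·0.7936 + 0.85·0.2064) ≈ 0.6934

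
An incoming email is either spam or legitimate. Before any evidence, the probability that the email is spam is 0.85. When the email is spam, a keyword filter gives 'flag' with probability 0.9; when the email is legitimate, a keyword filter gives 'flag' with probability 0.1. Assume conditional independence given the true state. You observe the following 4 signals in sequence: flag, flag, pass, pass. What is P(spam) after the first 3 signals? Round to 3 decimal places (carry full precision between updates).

Each posterior becomes the prior for the next update.
After 'flag': P(spam) = 0.9·0.8500 / (0.9·0.8500 + 0.1·0.1500) ≈ 0.9808
After 'flag': P(spam) = 0.9·0.9808 / (0.9·0.9808 + 0.1·0.0192) ≈ 0.9978
After 'pass': P(spam) = 0.1·0.9978 / (0.1·0.9978 + 0.9·0.0022) ≈ 0.9808

0.981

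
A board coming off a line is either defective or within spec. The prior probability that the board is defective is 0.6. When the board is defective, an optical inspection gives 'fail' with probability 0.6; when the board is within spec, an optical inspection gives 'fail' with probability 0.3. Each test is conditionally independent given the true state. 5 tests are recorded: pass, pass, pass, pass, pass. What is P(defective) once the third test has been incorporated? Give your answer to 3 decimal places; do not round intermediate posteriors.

0.219

After 'pass': P(defective) = 0.4·0.6000 / (0.4·0.6000 + 0.7·0.4000) ≈ 0.4615
After 'pass': P(defective) = 0.4·0.4615 / (0.4·0.4615 + 0.7·0.5385) ≈ 0.3288
After 'pass': P(defective) = 0.4·0.3288 / (0.4·0.3288 + 0.7·0.6712) ≈ 0.2187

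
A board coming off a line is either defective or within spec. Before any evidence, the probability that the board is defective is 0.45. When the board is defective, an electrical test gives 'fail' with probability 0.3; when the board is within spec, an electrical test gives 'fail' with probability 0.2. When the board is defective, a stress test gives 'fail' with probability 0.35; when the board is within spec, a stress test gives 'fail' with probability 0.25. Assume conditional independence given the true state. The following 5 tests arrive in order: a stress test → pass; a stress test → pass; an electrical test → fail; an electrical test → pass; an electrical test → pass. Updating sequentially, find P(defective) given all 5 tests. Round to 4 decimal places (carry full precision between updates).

0.4138

Apply Bayes' rule sequentially, carrying P(defective) forward.
After a stress test='pass': P(defective) = 0.65·0.4500 / (0.65·0.4500 + 0.75·0.5500) ≈ 0.4149
After a stress test='pass': P(defective) = 0.65·0.4149 / (0.65·0.4149 + 0.75·0.5851) ≈ 0.3806
After an electrical test='fail': P(defective) = 0.3·0.3806 / (0.3·0.3806 + 0.2·0.6194) ≈ 0.4797
After an electrical test='pass': P(defective) = 0.7·0.4797 / (0.7·0.4797 + 0.8·0.5203) ≈ 0.4465
After an electrical test='pass': P(defective) = 0.7·0.4465 / (0.7·0.4465 + 0.8·0.5535) ≈ 0.4138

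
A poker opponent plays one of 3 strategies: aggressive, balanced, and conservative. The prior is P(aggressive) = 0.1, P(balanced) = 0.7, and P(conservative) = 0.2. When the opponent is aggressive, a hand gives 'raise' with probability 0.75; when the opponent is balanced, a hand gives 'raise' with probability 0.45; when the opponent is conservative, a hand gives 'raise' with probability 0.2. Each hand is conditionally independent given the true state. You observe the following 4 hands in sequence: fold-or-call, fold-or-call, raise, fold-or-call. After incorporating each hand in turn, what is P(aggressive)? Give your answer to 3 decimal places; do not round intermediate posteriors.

Apply Bayes' rule sequentially, carrying P(aggressive) forward.
After 'fold-or-call': normaliser = 0.25·0.1000 + 0.55·0.7000 + 0.8·0.2000; P(aggressive) ≈ 0.0439, P(balanced) ≈ 0.6754, P(conservative) ≈ 0.2807
After 'fold-or-call': normaliser = 0.25·0.0439 + 0.55·0.6754 + 0.8·0.2807; P(aggressive) ≈ 0.0181, P(balanced) ≈ 0.6120, P(conservative) ≈ 0.3699
After 'raise': normaliser = 0.75·0.0181 + 0.45·0.6120 + 0.2·0.3699; P(aggressive) ≈ 0.0373, P(balanced) ≈ 0.7588, P(conservative) ≈ 0.2039
After 'fold-or-call': normaliser = 0.25·0.0373 + 0.55·0.7588 + 0.8·0.2039; P(aggressive) ≈ 0.0158, P(balanced) ≈ 0.7076, P(conservative) ≈ 0.2765

0.016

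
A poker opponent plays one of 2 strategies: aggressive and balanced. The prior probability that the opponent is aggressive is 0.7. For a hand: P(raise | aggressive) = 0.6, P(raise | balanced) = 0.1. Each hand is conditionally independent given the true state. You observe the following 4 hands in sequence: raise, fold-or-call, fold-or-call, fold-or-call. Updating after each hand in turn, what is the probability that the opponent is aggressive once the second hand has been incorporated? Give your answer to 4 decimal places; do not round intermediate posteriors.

After 'raise': P(aggressive) = 0.6·0.7000 / (0.6·0.7000 + 0.1·0.3000) ≈ 0.9333
After 'fold-or-call': P(aggressive) = 0.4·0.9333 / (0.4·0.9333 + 0.9·0.0667) ≈ 0.8615

0.8615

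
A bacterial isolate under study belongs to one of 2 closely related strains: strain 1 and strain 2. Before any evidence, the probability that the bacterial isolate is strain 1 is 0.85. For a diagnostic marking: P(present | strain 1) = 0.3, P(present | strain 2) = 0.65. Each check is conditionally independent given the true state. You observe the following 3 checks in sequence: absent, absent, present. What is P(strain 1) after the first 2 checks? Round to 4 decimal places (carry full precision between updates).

After 'absent': P(strain 1) = 0.7·0.8500 / (0.7·0.8500 + 0.35·0.1500) ≈ 0.9189
After 'absent': P(strain 1) = 0.7·0.9189 / (0.7·0.9189 + 0.35·0.0811) ≈ 0.9577

0.9577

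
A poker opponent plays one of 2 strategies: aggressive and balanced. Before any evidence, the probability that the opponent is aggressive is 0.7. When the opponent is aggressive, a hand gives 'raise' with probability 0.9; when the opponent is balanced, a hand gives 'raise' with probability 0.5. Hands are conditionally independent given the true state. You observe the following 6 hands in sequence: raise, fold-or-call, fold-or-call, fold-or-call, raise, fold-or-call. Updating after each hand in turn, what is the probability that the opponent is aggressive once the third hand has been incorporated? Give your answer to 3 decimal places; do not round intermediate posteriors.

0.144

After 'raise': P(aggressive) = 0.9·0.7000 / (0.9·0.7000 + 0.5·0.3000) ≈ 0.8077
After 'fold-or-call': P(aggressive) = 0.1·0.8077 / (0.1·0.8077 + 0.5·0.1923) ≈ 0.4565
After 'fold-or-call': P(aggressive) = 0.1·0.4565 / (0.1·0.4565 + 0.5·0.5435) ≈ 0.1438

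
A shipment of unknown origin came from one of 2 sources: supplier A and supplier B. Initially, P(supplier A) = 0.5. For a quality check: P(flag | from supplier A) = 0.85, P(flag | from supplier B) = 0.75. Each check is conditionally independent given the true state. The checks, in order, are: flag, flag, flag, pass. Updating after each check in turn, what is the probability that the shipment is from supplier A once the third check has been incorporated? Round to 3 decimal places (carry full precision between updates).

0.593

Each posterior becomes the prior for the next update.
After 'flag': P(supplier A) = 0.85·0.5000 / (0.85·0.5000 + 0.75·0.5000) ≈ 0.5312
After 'flag': P(supplier A) = 0.85·0.5312 / (0.85·0.5312 + 0.75·0.4688) ≈ 0.5623
After 'flag': P(supplier A) = 0.85·0.5623 / (0.85·0.5623 + 0.75·0.4377) ≈ 0.5928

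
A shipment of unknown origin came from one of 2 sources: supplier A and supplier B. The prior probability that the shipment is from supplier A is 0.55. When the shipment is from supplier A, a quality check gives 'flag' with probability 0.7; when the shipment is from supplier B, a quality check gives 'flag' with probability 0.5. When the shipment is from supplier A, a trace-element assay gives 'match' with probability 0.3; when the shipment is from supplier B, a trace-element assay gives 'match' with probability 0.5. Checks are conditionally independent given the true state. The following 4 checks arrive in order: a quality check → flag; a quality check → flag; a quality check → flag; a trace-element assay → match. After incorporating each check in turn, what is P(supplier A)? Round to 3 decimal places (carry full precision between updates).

After a quality check='flag': P(supplier A) = 0.7·0.5500 / (0.7·0.5500 + 0.5·0.4500) ≈ 0.6311
After a quality check='flag': P(supplier A) = 0.7·0.6311 / (0.7·0.6311 + 0.5·0.3689) ≈ 0.7055
After a quality check='flag': P(supplier A) = 0.7·0.7055 / (0.7·0.7055 + 0.5·0.2945) ≈ 0.7703
After a trace-element assay='match': P(supplier A) = 0.3·0.7703 / (0.3·0.7703 + 0.5·0.2297) ≈ 0.6680

0.668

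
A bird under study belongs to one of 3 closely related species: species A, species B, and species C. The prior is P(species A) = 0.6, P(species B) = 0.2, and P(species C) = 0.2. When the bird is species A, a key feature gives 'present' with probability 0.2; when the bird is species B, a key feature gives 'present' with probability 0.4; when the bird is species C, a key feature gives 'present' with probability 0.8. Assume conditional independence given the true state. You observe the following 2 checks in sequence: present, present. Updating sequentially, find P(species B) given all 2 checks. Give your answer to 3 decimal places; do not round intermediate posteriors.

0.174

After 'present': normaliser = 0.2·0.6000 + 0.4·0.2000 + 0.8·0.2000; P(species A) ≈ 0.3333, P(species B) ≈ 0.2222, P(species C) ≈ 0.4444
After 'present': normaliser = 0.2·0.3333 + 0.4·0.2222 + 0.8·0.4444; P(species A) ≈ 0.1304, P(species B) ≈ 0.1739, P(species C) ≈ 0.6957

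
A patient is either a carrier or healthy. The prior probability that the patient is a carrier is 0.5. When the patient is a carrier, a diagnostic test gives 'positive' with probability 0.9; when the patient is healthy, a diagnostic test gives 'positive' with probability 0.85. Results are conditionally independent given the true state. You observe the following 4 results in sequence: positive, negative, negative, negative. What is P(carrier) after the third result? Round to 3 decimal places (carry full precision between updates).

0.320

Apply Bayes' rule sequentially, carrying P(carrier) forward.
After 'positive': P(carrier) = 0.9·0.5000 / (0.9·0.5000 + 0.85·0.5000) ≈ 0.5143
After 'negative': P(carrier) = 0.1·0.5143 / (0.1·0.5143 + 0.15·0.4857) ≈ 0.4138
After 'negative': P(carrier) = 0.1·0.4138 / (0.1·0.4138 + 0.15·0.5862) ≈ 0.3200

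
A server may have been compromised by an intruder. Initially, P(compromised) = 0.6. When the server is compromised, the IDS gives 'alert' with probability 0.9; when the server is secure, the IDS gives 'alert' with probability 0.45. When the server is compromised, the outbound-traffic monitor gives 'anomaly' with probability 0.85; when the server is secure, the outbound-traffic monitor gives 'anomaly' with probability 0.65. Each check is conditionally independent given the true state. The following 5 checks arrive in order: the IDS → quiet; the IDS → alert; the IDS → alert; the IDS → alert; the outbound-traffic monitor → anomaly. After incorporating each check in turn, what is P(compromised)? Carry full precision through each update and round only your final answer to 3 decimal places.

After the IDS='quiet': P(compromised) = 0.1·0.6000 / (0.1·0.6000 + 0.55·0.4000) ≈ 0.2143
After the IDS='alert': P(compromised) = 0.9·0.2143 / (0.9·0.2143 + 0.45·0.7857) ≈ 0.3529
After the IDS='alert': P(compromised) = 0.9·0.3529 / (0.9·0.3529 + 0.45·0.6471) ≈ 0.5217
After the IDS='alert': P(compromised) = 0.9·0.5217 / (0.9·0.5217 + 0.45·0.4783) ≈ 0.6857
After the outbound-traffic monitor='anomaly': P(compromised) = 0.85·0.6857 / (0.85·0.6857 + 0.65·0.3143) ≈ 0.7405

0.740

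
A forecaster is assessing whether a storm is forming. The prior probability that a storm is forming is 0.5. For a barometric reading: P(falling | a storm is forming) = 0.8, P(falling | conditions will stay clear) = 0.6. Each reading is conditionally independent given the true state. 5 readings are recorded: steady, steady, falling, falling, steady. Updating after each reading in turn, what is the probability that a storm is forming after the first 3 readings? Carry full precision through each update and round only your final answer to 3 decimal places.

0.250

Each posterior becomes the prior for the next update.
After 'steady': P(storm) = 0.2·0.5000 / (0.2·0.5000 + 0.4·0.5000) ≈ 0.3333
After 'steady': P(storm) = 0.2·0.3333 / (0.2·0.3333 + 0.4·0.6667) ≈ 0.2000
After 'falling': P(storm) = 0.8·0.2000 / (0.8·0.2000 + 0.6·0.8000) ≈ 0.2500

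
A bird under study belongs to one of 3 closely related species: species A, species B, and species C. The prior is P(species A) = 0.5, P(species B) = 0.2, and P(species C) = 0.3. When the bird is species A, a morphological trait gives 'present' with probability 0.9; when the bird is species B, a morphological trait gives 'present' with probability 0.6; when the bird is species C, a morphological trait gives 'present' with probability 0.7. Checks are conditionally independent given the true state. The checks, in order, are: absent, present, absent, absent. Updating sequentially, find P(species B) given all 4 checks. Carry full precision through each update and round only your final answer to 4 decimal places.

Each posterior becomes the prior for the next update.
After 'absent': normaliser = 0.1·0.5000 + 0.4·0.2000 + 0.3·0.3000; P(species A) ≈ 0.2273, P(species B) ≈ 0.3636, P(species C) ≈ 0.4091
After 'present': normaliser = 0.9·0.2273 + 0.6·0.3636 + 0.7·0.4091; P(species A) ≈ 0.2885, P(species B) ≈ 0.3077, P(species C) ≈ 0.4038
After 'absent': normaliser = 0.1·0.2885 + 0.4·0.3077 + 0.3·0.4038; P(species A) ≈ 0.1056, P(species B) ≈ 0.4507, P(species C) ≈ 0.4437
After 'absent': normaliser = 0.1·0.1056 + 0.4·0.4507 + 0.3·0.4437; P(species A) ≈ 0.0326, P(species B) ≈ 0.5565, P(species C) ≈ 0.4109

0.5565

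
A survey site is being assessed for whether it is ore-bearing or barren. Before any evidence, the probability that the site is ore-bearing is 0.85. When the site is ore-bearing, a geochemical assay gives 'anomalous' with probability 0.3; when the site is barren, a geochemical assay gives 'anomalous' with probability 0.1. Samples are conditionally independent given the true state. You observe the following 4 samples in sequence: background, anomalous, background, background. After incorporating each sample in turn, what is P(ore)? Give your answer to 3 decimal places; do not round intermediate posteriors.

0.889

After 'background': P(ore) = 0.7·0.8500 / (0.7·0.8500 + 0.9·0.1500) ≈ 0.8151
After 'anomalous': P(ore) = 0.3·0.8151 / (0.3·0.8151 + 0.1·0.1849) ≈ 0.9297
After 'background': P(ore) = 0.7·0.9297 / (0.7·0.9297 + 0.9·0.0703) ≈ 0.9114
After 'background': P(ore) = 0.7·0.9114 / (0.7·0.9114 + 0.9·0.0886) ≈ 0.8889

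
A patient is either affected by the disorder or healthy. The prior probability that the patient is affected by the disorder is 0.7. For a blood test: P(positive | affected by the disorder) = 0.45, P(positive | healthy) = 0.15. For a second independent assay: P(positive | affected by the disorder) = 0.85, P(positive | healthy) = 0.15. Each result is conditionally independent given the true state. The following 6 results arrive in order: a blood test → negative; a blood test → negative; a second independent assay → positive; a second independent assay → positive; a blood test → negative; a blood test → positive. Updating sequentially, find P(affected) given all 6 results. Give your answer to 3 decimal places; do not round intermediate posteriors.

0.984

After a blood test='negative': P(affected) = 0.55·0.7000 / (0.55·0.7000 + 0.85·0.3000) ≈ 0.6016
After a blood test='negative': P(affected) = 0.55·0.6016 / (0.55·0.6016 + 0.85·0.3984) ≈ 0.4942
After a second independent assay='positive': P(affected) = 0.85·0.4942 / (0.85·0.4942 + 0.15·0.5058) ≈ 0.8470
After a second independent assay='positive': P(affected) = 0.85·0.8470 / (0.85·0.8470 + 0.15·0.1530) ≈ 0.9691
After a blood test='negative': P(affected) = 0.55·0.9691 / (0.55·0.9691 + 0.85·0.0309) ≈ 0.9530
After a blood test='positive': P(affected) = 0.45·0.9530 / (0.45·0.9530 + 0.15·0.0470) ≈ 0.9838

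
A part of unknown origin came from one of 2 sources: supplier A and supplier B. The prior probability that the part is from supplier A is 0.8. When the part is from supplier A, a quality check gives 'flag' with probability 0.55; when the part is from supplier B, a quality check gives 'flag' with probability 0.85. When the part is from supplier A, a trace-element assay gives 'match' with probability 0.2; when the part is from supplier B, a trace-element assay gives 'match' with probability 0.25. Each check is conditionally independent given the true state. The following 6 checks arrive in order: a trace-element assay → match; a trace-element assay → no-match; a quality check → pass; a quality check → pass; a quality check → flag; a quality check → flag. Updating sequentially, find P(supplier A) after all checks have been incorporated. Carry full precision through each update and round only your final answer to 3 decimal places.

0.928

Each posterior becomes the prior for the next update.
After a trace-element assay='match': P(supplier A) = 0.2·0.8000 / (0.2·0.8000 + 0.25·0.2000) ≈ 0.7619
After a trace-element assay='no-match': P(supplier A) = 0.8·0.7619 / (0.8·0.7619 + 0.75·0.2381) ≈ 0.7734
After a quality check='pass': P(supplier A) = 0.45·0.7734 / (0.45·0.7734 + 0.15·0.2266) ≈ 0.9110
After a quality check='pass': P(supplier A) = 0.45·0.9110 / (0.45·0.9110 + 0.15·0.0890) ≈ 0.9685
After a quality check='flag': P(supplier A) = 0.55·0.9685 / (0.55·0.9685 + 0.85·0.0315) ≈ 0.9521
After a quality check='flag': P(supplier A) = 0.55·0.9521 / (0.55·0.9521 + 0.85·0.0479) ≈ 0.9279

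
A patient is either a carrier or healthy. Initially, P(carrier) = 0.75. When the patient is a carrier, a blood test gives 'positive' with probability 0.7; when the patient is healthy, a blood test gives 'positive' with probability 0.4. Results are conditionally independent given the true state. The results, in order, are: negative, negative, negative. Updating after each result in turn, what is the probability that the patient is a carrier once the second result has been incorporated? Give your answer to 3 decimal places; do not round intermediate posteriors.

0.429

Each posterior becomes the prior for the next update.
After 'negative': P(carrier) = 0.3·0.7500 / (0.3·0.7500 + 0.6·0.2500) ≈ 0.6000
After 'negative': P(carrier) = 0.3·0.6000 / (0.3·0.6000 + 0.6·0.4000) ≈ 0.4286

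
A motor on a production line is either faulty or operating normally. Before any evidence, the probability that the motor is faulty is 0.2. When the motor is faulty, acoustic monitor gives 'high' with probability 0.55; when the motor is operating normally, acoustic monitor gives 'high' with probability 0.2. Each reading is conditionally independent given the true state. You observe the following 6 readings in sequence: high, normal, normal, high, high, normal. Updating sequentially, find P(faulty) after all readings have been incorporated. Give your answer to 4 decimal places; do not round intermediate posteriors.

After 'high': P(faulty) = 0.55·0.2000 / (0.55·0.2000 + 0.2·0.8000) ≈ 0.4074
After 'normal': P(faulty) = 0.45·0.4074 / (0.45·0.4074 + 0.8·0.5926) ≈ 0.2789
After 'normal': P(faulty) = 0.45·0.2789 / (0.45·0.2789 + 0.8·0.7211) ≈ 0.1787
After 'high': P(faulty) = 0.55·0.1787 / (0.55·0.1787 + 0.2·0.8213) ≈ 0.3743
After 'high': P(faulty) = 0.55·0.3743 / (0.55·0.3743 + 0.2·0.6257) ≈ 0.6219
After 'normal': P(faulty) = 0.45·0.6219 / (0.45·0.6219 + 0.8·0.3781) ≈ 0.4806

0.4806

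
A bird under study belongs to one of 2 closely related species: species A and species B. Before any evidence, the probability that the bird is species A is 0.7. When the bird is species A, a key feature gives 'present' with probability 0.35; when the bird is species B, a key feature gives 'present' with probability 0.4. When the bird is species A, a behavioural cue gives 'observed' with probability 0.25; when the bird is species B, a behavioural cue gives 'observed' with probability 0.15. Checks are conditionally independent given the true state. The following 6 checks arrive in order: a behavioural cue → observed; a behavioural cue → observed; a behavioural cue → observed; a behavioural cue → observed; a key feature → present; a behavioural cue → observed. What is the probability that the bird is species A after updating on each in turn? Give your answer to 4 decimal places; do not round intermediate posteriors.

Each posterior becomes the prior for the next update.
After a behavioural cue='observed': P(species A) = 0.25·0.7000 / (0.25·0.7000 + 0.15·0.3000) ≈ 0.7955
After a behavioural cue='observed': P(species A) = 0.25·0.7955 / (0.25·0.7955 + 0.15·0.2045) ≈ 0.8663
After a behavioural cue='observed': P(species A) = 0.25·0.8663 / (0.25·0.8663 + 0.15·0.1337) ≈ 0.9153
After a behavioural cue='observed': P(species A) = 0.25·0.9153 / (0.25·0.9153 + 0.15·0.0847) ≈ 0.9474
After a key feature='present': P(species A) = 0.35·0.9474 / (0.35·0.9474 + 0.4·0.0526) ≈ 0.9403
After a behavioural cue='observed': P(species A) = 0.25·0.9403 / (0.25·0.9403 + 0.15·0.0597) ≈ 0.9633

0.9633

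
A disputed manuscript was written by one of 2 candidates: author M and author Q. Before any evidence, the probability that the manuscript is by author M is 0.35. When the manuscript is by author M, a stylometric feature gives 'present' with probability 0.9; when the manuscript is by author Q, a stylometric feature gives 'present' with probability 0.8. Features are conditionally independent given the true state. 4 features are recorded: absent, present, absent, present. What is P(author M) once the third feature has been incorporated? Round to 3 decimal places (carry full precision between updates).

After 'absent': P(author M) = 0.1·0.3500 / (0.1·0.3500 + 0.2·0.6500) ≈ 0.2121
After 'present': P(author M) = 0.9·0.2121 / (0.9·0.2121 + 0.8·0.7879) ≈ 0.2325
After 'absent': P(author M) = 0.1·0.2325 / (0.1·0.2325 + 0.2·0.7675) ≈ 0.1315

0.132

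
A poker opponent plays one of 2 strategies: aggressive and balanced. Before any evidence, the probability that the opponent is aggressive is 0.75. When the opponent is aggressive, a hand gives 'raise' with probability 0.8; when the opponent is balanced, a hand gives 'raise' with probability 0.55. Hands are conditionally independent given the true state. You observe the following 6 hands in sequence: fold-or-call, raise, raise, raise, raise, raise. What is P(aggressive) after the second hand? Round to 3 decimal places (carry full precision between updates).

After 'fold-or-call': P(aggressive) = 0.2·0.7500 / (0.2·0.7500 + 0.45·0.2500) ≈ 0.5714
After 'raise': P(aggressive) = 0.8·0.5714 / (0.8·0.5714 + 0.55·0.4286) ≈ 0.6598

0.660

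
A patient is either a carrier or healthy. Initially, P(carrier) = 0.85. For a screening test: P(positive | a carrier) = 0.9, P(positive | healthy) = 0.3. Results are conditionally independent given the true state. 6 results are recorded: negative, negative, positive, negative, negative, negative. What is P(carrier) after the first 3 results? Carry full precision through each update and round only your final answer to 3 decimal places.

Apply Bayes' rule sequentially, carrying P(carrier) forward.
After 'negative': P(carrier) = 0.1·0.8500 / (0.1·0.8500 + 0.7·0.1500) ≈ 0.4474
After 'negative': P(carrier) = 0.1·0.4474 / (0.1·0.4474 + 0.7·0.5526) ≈ 0.1037
After 'positive': P(carrier) = 0.9·0.1037 / (0.9·0.1037 + 0.3·0.8963) ≈ 0.2576

0.258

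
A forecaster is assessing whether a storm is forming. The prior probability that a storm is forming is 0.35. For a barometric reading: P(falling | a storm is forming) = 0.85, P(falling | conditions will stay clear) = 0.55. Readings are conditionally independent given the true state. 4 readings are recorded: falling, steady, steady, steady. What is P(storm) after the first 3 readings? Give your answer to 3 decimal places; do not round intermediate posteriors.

0.085

Each posterior becomes the prior for the next update.
After 'falling': P(storm) = 0.85·0.3500 / (0.85·0.3500 + 0.55·0.6500) ≈ 0.4542
After 'steady': P(storm) = 0.15·0.4542 / (0.15·0.4542 + 0.45·0.5458) ≈ 0.2172
After 'steady': P(storm) = 0.15·0.2172 / (0.15·0.2172 + 0.45·0.7828) ≈ 0.0846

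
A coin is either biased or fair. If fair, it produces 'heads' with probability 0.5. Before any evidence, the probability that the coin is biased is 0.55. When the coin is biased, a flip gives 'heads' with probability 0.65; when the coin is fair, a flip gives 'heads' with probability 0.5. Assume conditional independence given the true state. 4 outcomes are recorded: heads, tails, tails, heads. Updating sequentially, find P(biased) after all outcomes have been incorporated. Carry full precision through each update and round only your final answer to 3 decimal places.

0.503

After 'heads': P(biased) = 0.65·0.5500 / (0.65·0.5500 + 0.5·0.4500) ≈ 0.6137
After 'tails': P(biased) = 0.35·0.6137 / (0.35·0.6137 + 0.5·0.3863) ≈ 0.5266
After 'tails': P(biased) = 0.35·0.5266 / (0.35·0.5266 + 0.5·0.4734) ≈ 0.4377
After 'heads': P(biased) = 0.65·0.4377 / (0.65·0.4377 + 0.5·0.5623) ≈ 0.5030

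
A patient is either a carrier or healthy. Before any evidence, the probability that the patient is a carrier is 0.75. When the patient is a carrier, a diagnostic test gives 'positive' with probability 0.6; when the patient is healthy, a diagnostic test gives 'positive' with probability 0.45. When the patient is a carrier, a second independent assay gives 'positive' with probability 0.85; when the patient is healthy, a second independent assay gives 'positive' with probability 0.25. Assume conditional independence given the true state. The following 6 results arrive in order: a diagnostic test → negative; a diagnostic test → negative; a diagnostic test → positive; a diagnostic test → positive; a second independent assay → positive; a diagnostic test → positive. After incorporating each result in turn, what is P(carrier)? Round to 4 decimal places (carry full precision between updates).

0.9275

After a diagnostic test='negative': P(carrier) = 0.4·0.7500 / (0.4·0.7500 + 0.55·0.2500) ≈ 0.6857
After a diagnostic test='negative': P(carrier) = 0.4·0.6857 / (0.4·0.6857 + 0.55·0.3143) ≈ 0.6134
After a diagnostic test='positive': P(carrier) = 0.6·0.6134 / (0.6·0.6134 + 0.45·0.3866) ≈ 0.6790
After a diagnostic test='positive': P(carrier) = 0.6·0.6790 / (0.6·0.6790 + 0.45·0.3210) ≈ 0.7383
After a second independent assay='positive': P(carrier) = 0.85·0.7383 / (0.85·0.7383 + 0.25·0.2617) ≈ 0.9056
After a diagnostic test='positive': P(carrier) = 0.6·0.9056 / (0.6·0.9056 + 0.45·0.0944) ≈ 0.9275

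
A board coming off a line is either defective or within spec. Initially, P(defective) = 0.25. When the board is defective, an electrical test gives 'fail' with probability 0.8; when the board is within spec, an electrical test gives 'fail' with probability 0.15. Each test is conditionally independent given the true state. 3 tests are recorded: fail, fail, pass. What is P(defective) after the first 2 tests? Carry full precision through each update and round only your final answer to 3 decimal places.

0.905

Each posterior becomes the prior for the next update.
After 'fail': P(defective) = 0.8·0.2500 / (0.8·0.2500 + 0.15·0.7500) ≈ 0.6400
After 'fail': P(defective) = 0.8·0.6400 / (0.8·0.6400 + 0.15·0.3600) ≈ 0.9046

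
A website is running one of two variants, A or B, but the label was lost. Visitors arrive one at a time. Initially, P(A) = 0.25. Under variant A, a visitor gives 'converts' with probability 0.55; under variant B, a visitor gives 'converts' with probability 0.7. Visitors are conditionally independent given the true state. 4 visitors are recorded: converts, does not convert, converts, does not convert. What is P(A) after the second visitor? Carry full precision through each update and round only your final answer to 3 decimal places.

After 'converts': P(A) = 0.55·0.2500 / (0.55·0.2500 + 0.7·0.7500) ≈ 0.2075
After 'does not convert': P(A) = 0.45·0.2075 / (0.45·0.2075 + 0.3·0.7925) ≈ 0.2821

0.282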